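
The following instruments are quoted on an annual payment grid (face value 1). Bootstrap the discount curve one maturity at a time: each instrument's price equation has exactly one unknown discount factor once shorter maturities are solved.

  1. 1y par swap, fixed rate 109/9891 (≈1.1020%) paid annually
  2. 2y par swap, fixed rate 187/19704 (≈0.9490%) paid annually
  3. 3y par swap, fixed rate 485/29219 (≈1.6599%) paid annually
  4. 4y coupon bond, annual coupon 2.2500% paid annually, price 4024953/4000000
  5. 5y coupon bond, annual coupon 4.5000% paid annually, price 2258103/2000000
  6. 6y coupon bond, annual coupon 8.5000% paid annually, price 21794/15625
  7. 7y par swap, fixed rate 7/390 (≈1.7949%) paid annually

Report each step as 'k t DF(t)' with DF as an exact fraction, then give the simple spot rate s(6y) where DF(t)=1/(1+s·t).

step 1 [1y] swap r/1=109/9891: DF=(1 − 109/9891·(0))/(1+109/9891) = 9891/10000 ≈ 0.989100
step 2 [2y] swap r/1=187/19704: DF=(1 − 187/19704·(0.989100))/(1+187/19704) = 9813/10000 ≈ 0.981300
step 3 [3y] swap r/1=485/29219: DF=(1 − 485/29219·(0.989100+0.981300))/(1+485/29219) = 1903/2000 ≈ 0.951500
step 4 [4y] bond c/1=9/400: DF=(4024953/4000000 − 9/400·(0.989100+0.981300+0.951500))/(1+9/400) = 4599/5000 ≈ 0.919800
step 5 [5y] bond c/1=9/200: DF=(2258103/2000000 − 9/200·(0.989100+0.981300+0.951500+0.919800))/(1+9/200) = 183/200 ≈ 0.915000
step 6 [6y] bond c/1=17/200: DF=(21794/15625 − 17/200·(0.989100+0.981300+0.951500+0.919800+0.915000))/(1+17/200) = 9129/10000 ≈ 0.912900
step 7 [7y] swap r/1=7/390: DF=(1 − 7/390·(0.989100+0.981300+0.951500+0.919800+0.915000+0.912900))/(1+7/390) = 1103/1250 ≈ 0.882400

1 1 9891/10000
2 2 9813/10000
3 3 1903/2000
4 4 4599/5000
5 5 183/200
6 6 9129/10000
7 7 1103/1250
s(6y) = (1/(9129/10000) − 1)/(6) = 871/54774 ≈ 1.5902%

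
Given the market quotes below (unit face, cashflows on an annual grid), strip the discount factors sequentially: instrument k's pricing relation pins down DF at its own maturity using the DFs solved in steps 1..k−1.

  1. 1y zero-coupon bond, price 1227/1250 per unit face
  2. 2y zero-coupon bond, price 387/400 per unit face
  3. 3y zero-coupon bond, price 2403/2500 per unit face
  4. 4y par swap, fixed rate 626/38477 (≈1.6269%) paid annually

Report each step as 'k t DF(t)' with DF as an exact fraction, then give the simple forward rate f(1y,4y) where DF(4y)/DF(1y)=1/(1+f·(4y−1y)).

1 1 1227/1250
2 2 387/400
3 3 2403/2500
4 4 4687/5000
f(1y,4y) = ((1227/1250)/(4687/5000) − 1)/(3) = 221/14061 ≈ 1.5717%

step 1 [1y] zero: DF = P = 1227/1250 ≈ 0.981600
step 2 [2y] zero: DF = P = 387/400 ≈ 0.967500
step 3 [3y] zero: DF = P = 2403/2500 ≈ 0.961200
step 4 [4y] swap r/1=626/38477: DF=(1 − 626/38477·(0.981600+0.967500+0.961200))/(1+626/38477) = 4687/5000 ≈ 0.937400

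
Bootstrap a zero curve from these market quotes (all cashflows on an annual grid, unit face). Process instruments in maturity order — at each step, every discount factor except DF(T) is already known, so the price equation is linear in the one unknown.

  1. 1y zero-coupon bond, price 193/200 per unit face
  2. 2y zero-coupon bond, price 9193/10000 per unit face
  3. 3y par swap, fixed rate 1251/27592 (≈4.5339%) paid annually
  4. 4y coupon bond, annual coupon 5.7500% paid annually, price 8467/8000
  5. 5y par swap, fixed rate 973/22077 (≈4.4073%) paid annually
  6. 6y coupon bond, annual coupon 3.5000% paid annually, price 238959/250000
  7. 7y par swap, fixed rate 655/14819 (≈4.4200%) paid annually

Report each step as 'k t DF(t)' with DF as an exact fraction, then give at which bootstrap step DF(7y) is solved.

step 1 [1y] zero: DF = P = 193/200 ≈ 0.965000
step 2 [2y] zero: DF = P = 9193/10000 ≈ 0.919300
step 3 [3y] swap r/1=1251/27592: DF=(1 − 1251/27592·(0.965000+0.919300))/(1+1251/27592) = 8749/10000 ≈ 0.874900
step 4 [4y] bond c/1=23/400: DF=(8467/8000 − 23/400·(0.965000+0.919300+0.874900))/(1+23/400) = 2127/2500 ≈ 0.850800
step 5 [5y] swap r/1=973/22077: DF=(1 − 973/22077·(0.965000+0.919300+0.874900+0.850800))/(1+973/22077) = 4027/5000 ≈ 0.805400
step 6 [6y] bond c/1=7/200: DF=(238959/250000 − 7/200·(0.965000+0.919300+0.874900+0.850800+0.805400))/(1+7/200) = 3871/5000 ≈ 0.774200
step 7 [7y] swap r/1=655/14819: DF=(1 − 655/14819·(0.965000+0.919300+0.874900+0.850800+0.805400+0.774200))/(1+655/14819) = 369/500 ≈ 0.738000

1 1 193/200
2 2 9193/10000
3 3 8749/10000
4 4 2127/2500
5 5 4027/5000
6 6 3871/5000
7 7 369/500
DF(7y) is solved at step 7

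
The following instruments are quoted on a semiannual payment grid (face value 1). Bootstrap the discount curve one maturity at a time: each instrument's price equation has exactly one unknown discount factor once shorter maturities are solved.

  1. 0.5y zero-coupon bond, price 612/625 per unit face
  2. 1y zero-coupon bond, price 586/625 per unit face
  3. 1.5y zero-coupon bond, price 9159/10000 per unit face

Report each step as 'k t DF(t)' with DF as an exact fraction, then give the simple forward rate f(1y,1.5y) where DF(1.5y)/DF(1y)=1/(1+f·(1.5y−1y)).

1 1/2 612/625
2 1 586/625
3 3/2 9159/10000
f(1y,1.5y) = ((586/625)/(9159/10000) − 1)/(1/2) = 434/9159 ≈ 4.7385%

step 1 [0.5y] zero: DF = P = 612/625 ≈ 0.979200
step 2 [1y] zero: DF = P = 586/625 ≈ 0.937600
step 3 [1.5y] zero: DF = P = 9159/10000 ≈ 0.915900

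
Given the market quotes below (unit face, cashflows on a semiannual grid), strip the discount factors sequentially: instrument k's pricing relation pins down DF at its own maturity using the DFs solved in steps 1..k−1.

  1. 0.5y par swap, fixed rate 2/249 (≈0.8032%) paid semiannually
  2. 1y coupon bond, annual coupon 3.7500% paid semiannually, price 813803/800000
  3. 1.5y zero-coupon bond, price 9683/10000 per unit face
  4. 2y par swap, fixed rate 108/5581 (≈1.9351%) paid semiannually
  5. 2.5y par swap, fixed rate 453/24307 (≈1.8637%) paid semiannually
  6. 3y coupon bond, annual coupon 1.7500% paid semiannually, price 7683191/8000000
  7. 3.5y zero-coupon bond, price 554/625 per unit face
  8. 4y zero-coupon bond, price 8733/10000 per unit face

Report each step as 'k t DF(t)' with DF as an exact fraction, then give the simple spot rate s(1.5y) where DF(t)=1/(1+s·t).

step 1 [0.5y] swap r/2=1/249: DF=(1 − 1/249·(0))/(1+1/249) = 249/250 ≈ 0.996000
step 2 [1y] bond c/2=3/160: DF=(813803/800000 − 3/160·(0.996000))/(1+3/160) = 4901/5000 ≈ 0.980200
step 3 [1.5y] zero: DF = P = 9683/10000 ≈ 0.968300
step 4 [2y] swap r/2=54/5581: DF=(1 − 54/5581·(0.996000+0.980200+0.968300))/(1+54/5581) = 4811/5000 ≈ 0.962200
step 5 [2.5y] swap r/2=453/48614: DF=(1 − 453/48614·(0.996000+0.980200+0.968300+0.962200))/(1+453/48614) = 9547/10000 ≈ 0.954700
step 6 [3y] bond c/2=7/800: DF=(7683191/8000000 − 7/800·(0.996000+0.980200+0.968300+0.962200+0.954700))/(1+7/800) = 9099/10000 ≈ 0.909900
step 7 [3.5y] zero: DF = P = 554/625 ≈ 0.886400
step 8 [4y] zero: DF = P = 8733/10000 ≈ 0.873300

1 1/2 249/250
2 1 4901/5000
3 3/2 9683/10000
4 2 4811/5000
5 5/2 9547/10000
6 3 9099/10000
7 7/2 554/625
8 4 8733/10000
s(1.5y) = (1/(9683/10000) − 1)/(3/2) = 634/29049 ≈ 2.1825%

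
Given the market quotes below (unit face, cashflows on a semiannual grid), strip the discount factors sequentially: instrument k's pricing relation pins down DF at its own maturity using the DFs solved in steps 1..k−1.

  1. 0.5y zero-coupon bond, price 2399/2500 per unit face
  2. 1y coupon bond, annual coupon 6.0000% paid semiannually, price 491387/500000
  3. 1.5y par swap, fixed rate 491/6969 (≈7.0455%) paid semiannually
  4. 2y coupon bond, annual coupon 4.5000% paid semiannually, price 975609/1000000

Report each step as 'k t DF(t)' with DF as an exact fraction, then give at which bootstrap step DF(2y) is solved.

1 1/2 2399/2500
2 1 4631/5000
3 3/2 4509/5000
4 2 558/625
DF(2y) is solved at step 4

step 1 [0.5y] zero: DF = P = 2399/2500 ≈ 0.959600
step 2 [1y] bond c/2=3/100: DF=(491387/500000 − 3/100·(0.959600))/(1+3/100) = 4631/5000 ≈ 0.926200
step 3 [1.5y] swap r/2=491/13938: DF=(1 − 491/13938·(0.959600+0.926200))/(1+491/13938) = 4509/5000 ≈ 0.901800
step 4 [2y] bond c/2=9/400: DF=(975609/1000000 − 9/400·(0.959600+0.926200+0.901800))/(1+9/400) = 558/625 ≈ 0.892800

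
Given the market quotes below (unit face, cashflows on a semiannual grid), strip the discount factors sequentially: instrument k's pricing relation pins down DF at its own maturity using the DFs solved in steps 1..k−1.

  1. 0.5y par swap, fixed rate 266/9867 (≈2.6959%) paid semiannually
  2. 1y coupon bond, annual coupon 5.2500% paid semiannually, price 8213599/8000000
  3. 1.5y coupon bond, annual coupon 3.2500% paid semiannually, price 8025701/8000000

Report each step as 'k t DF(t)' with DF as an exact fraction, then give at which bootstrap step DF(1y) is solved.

1 1/2 9867/10000
2 1 1219/1250
3 3/2 4779/5000
DF(1y) is solved at step 2

step 1 [0.5y] swap r/2=133/9867: DF=(1 − 133/9867·(0))/(1+133/9867) = 9867/10000 ≈ 0.986700
step 2 [1y] bond c/2=21/800: DF=(8213599/8000000 − 21/800·(0.986700))/(1+21/800) = 1219/1250 ≈ 0.975200
step 3 [1.5y] bond c/2=13/800: DF=(8025701/8000000 − 13/800·(0.986700+0.975200))/(1+13/800) = 4779/5000 ≈ 0.955800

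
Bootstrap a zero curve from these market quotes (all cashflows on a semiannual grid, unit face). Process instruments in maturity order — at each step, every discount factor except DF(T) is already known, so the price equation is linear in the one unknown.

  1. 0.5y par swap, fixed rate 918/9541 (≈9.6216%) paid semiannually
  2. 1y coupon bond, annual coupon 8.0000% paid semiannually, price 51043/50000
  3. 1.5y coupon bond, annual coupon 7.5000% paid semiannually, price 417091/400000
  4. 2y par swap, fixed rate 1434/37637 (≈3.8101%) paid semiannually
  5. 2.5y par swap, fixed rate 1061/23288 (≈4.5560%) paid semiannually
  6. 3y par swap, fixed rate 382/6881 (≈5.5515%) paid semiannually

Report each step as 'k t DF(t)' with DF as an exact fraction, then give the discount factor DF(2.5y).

1 1/2 9541/10000
2 1 9449/10000
3 3/2 2341/2500
4 2 9283/10000
5 5/2 8939/10000
6 3 1059/1250
DF(2.5y) = 8939/10000 ≈ 0.893900

step 1 [0.5y] swap r/2=459/9541: DF=(1 − 459/9541·(0))/(1+459/9541) = 9541/10000 ≈ 0.954100
step 2 [1y] bond c/2=1/25: DF=(51043/50000 − 1/25·(0.954100))/(1+1/25) = 9449/10000 ≈ 0.944900
step 3 [1.5y] bond c/2=3/80: DF=(417091/400000 − 3/80·(0.954100+0.944900))/(1+3/80) = 2341/2500 ≈ 0.936400
step 4 [2y] swap r/2=717/37637: DF=(1 − 717/37637·(0.954100+0.944900+0.936400))/(1+717/37637) = 9283/10000 ≈ 0.928300
step 5 [2.5y] swap r/2=1061/46576: DF=(1 − 1061/46576·(0.954100+0.944900+0.936400+0.928300))/(1+1061/46576) = 8939/10000 ≈ 0.893900
step 6 [3y] swap r/2=191/6881: DF=(1 − 191/6881·(0.954100+0.944900+0.936400+0.928300+0.893900))/(1+191/6881) = 1059/1250 ≈ 0.847200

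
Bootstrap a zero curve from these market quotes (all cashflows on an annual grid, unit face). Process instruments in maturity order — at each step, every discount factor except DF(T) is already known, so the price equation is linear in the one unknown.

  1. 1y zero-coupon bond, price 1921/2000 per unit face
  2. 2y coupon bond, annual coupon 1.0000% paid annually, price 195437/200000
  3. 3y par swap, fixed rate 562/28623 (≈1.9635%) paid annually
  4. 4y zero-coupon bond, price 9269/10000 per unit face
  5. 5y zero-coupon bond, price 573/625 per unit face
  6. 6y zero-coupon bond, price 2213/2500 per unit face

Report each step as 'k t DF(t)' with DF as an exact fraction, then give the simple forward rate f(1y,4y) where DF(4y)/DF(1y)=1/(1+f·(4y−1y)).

step 1 [1y] zero: DF = P = 1921/2000 ≈ 0.960500
step 2 [2y] bond c/1=1/100: DF=(195437/200000 − 1/100·(0.960500))/(1+1/100) = 479/500 ≈ 0.958000
step 3 [3y] swap r/1=562/28623: DF=(1 − 562/28623·(0.960500+0.958000))/(1+562/28623) = 4719/5000 ≈ 0.943800
step 4 [4y] zero: DF = P = 9269/10000 ≈ 0.926900
step 5 [5y] zero: DF = P = 573/625 ≈ 0.916800
step 6 [6y] zero: DF = P = 2213/2500 ≈ 0.885200

1 1 1921/2000
2 2 479/500
3 3 4719/5000
4 4 9269/10000
5 5 573/625
6 6 2213/2500
f(1y,4y) = ((1921/2000)/(9269/10000) − 1)/(3) = 112/9269 ≈ 1.2083%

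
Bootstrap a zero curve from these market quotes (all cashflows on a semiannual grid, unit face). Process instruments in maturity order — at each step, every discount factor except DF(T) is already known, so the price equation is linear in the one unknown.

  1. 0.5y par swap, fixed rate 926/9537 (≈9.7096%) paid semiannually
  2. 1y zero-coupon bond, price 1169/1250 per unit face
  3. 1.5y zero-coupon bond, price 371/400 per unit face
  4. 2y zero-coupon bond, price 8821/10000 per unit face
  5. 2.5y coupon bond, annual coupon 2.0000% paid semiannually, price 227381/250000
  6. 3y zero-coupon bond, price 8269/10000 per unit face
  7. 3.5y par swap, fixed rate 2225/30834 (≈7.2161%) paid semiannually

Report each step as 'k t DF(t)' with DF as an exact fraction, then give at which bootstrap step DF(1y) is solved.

1 1/2 9537/10000
2 1 1169/1250
3 3/2 371/400
4 2 8821/10000
5 5/2 8639/10000
6 3 8269/10000
7 7/2 311/400
DF(1y) is solved at step 2

step 1 [0.5y] swap r/2=463/9537: DF=(1 − 463/9537·(0))/(1+463/9537) = 9537/10000 ≈ 0.953700
step 2 [1y] zero: DF = P = 1169/1250 ≈ 0.935200
step 3 [1.5y] zero: DF = P = 371/400 ≈ 0.927500
step 4 [2y] zero: DF = P = 8821/10000 ≈ 0.882100
step 5 [2.5y] bond c/2=1/100: DF=(227381/250000 − 1/100·(0.953700+0.935200+0.927500+0.882100))/(1+1/100) = 8639/10000 ≈ 0.863900
step 6 [3y] zero: DF = P = 8269/10000 ≈ 0.826900
step 7 [3.5y] swap r/2=2225/61668: DF=(1 − 2225/61668·(0.953700+0.935200+0.927500+0.882100+0.863900+0.826900))/(1+2225/61668) = 311/400 ≈ 0.777500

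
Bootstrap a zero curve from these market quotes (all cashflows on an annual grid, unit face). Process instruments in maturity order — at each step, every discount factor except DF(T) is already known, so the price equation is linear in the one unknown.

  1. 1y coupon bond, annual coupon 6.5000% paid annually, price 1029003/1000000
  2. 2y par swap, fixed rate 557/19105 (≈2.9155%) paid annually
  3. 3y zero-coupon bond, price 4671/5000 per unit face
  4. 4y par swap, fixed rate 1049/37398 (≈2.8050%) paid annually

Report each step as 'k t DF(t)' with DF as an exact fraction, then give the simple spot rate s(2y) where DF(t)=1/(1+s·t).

step 1 [1y] bond c/1=13/200: DF=(1029003/1000000 − 13/200·(0))/(1+13/200) = 4831/5000 ≈ 0.966200
step 2 [2y] swap r/1=557/19105: DF=(1 − 557/19105·(0.966200))/(1+557/19105) = 9443/10000 ≈ 0.944300
step 3 [3y] zero: DF = P = 4671/5000 ≈ 0.934200
step 4 [4y] swap r/1=1049/37398: DF=(1 − 1049/37398·(0.966200+0.944300+0.934200))/(1+1049/37398) = 8951/10000 ≈ 0.895100

1 1 4831/5000
2 2 9443/10000
3 3 4671/5000
4 4 8951/10000
s(2y) = (1/(9443/10000) − 1)/(2) = 557/18886 ≈ 2.9493%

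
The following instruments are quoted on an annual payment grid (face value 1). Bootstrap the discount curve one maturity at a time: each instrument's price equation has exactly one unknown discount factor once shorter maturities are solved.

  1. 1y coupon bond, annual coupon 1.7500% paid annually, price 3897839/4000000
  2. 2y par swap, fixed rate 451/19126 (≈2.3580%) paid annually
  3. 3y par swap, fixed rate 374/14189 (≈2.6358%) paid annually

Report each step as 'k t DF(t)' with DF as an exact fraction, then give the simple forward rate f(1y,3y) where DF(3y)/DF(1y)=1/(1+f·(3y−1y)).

step 1 [1y] bond c/1=7/400: DF=(3897839/4000000 − 7/400·(0))/(1+7/400) = 9577/10000 ≈ 0.957700
step 2 [2y] swap r/1=451/19126: DF=(1 − 451/19126·(0.957700))/(1+451/19126) = 9549/10000 ≈ 0.954900
step 3 [3y] swap r/1=374/14189: DF=(1 − 374/14189·(0.957700+0.954900))/(1+374/14189) = 2313/2500 ≈ 0.925200

1 1 9577/10000
2 2 9549/10000
3 3 2313/2500
f(1y,3y) = ((9577/10000)/(2313/2500) − 1)/(2) = 325/18504 ≈ 1.7564%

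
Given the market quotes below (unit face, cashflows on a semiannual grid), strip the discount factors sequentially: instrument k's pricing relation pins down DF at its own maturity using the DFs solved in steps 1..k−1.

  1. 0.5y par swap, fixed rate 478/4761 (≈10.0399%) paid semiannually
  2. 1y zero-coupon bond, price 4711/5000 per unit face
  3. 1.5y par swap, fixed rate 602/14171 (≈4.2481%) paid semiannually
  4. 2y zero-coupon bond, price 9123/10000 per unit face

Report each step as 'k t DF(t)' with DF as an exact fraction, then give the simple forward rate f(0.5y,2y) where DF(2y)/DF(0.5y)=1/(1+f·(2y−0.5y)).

step 1 [0.5y] swap r/2=239/4761: DF=(1 − 239/4761·(0))/(1+239/4761) = 4761/5000 ≈ 0.952200
step 2 [1y] zero: DF = P = 4711/5000 ≈ 0.942200
step 3 [1.5y] swap r/2=301/14171: DF=(1 − 301/14171·(0.952200+0.942200))/(1+301/14171) = 4699/5000 ≈ 0.939800
step 4 [2y] zero: DF = P = 9123/10000 ≈ 0.912300

1 1/2 4761/5000
2 1 4711/5000
3 3/2 4699/5000
4 2 9123/10000
f(0.5y,2y) = ((4761/5000)/(9123/10000) − 1)/(3/2) = 266/9123 ≈ 2.9157%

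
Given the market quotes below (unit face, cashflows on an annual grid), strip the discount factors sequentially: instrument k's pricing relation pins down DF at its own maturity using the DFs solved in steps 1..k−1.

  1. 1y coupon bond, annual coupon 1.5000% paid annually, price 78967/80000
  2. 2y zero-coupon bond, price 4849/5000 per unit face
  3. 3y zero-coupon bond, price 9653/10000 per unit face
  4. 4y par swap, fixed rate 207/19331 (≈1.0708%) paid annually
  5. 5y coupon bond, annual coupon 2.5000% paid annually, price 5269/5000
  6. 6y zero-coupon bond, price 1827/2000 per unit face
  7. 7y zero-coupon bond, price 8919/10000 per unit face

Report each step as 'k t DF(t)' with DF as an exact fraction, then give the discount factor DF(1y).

1 1 389/400
2 2 4849/5000
3 3 9653/10000
4 4 4793/5000
5 5 4669/5000
6 6 1827/2000
7 7 8919/10000
DF(1y) = 389/400 ≈ 0.972500

step 1 [1y] bond c/1=3/200: DF=(78967/80000 − 3/200·(0))/(1+3/200) = 389/400 ≈ 0.972500
step 2 [2y] zero: DF = P = 4849/5000 ≈ 0.969800
step 3 [3y] zero: DF = P = 9653/10000 ≈ 0.965300
step 4 [4y] swap r/1=207/19331: DF=(1 − 207/19331·(0.972500+0.969800+0.965300))/(1+207/19331) = 4793/5000 ≈ 0.958600
step 5 [5y] bond c/1=1/40: DF=(5269/5000 − 1/40·(0.972500+0.969800+0.965300+0.958600))/(1+1/40) = 4669/5000 ≈ 0.933800
step 6 [6y] zero: DF = P = 1827/2000 ≈ 0.913500
step 7 [7y] zero: DF = P = 8919/10000 ≈ 0.891900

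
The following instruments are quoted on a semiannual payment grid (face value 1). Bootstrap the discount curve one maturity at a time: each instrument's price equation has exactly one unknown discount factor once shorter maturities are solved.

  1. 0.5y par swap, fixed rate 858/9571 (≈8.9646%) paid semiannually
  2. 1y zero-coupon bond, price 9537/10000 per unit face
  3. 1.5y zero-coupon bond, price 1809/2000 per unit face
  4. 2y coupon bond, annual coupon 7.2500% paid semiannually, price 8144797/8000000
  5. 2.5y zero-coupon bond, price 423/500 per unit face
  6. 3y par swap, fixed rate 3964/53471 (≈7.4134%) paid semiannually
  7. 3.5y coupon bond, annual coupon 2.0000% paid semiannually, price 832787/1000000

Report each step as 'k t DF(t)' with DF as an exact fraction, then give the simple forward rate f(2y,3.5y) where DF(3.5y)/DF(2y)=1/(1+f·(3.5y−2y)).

1 1/2 9571/10000
2 1 9537/10000
3 3/2 1809/2000
4 2 221/250
5 5/2 423/500
6 3 4009/5000
7 7/2 1929/2500
f(2y,3.5y) = ((221/250)/(1929/2500) − 1)/(3/2) = 562/5787 ≈ 9.7114%

step 1 [0.5y] swap r/2=429/9571: DF=(1 − 429/9571·(0))/(1+429/9571) = 9571/10000 ≈ 0.957100
step 2 [1y] zero: DF = P = 9537/10000 ≈ 0.953700
step 3 [1.5y] zero: DF = P = 1809/2000 ≈ 0.904500
step 4 [2y] bond c/2=29/800: DF=(8144797/8000000 − 29/800·(0.957100+0.953700+0.904500))/(1+29/800) = 221/250 ≈ 0.884000
step 5 [2.5y] zero: DF = P = 423/500 ≈ 0.846000
step 6 [3y] swap r/2=1982/53471: DF=(1 − 1982/53471·(0.957100+0.953700+0.904500+0.884000+0.846000))/(1+1982/53471) = 4009/5000 ≈ 0.801800
step 7 [3.5y] bond c/2=1/100: DF=(832787/1000000 − 1/100·(0.957100+0.953700+0.904500+0.884000+0.846000+0.801800))/(1+1/100) = 1929/2500 ≈ 0.771600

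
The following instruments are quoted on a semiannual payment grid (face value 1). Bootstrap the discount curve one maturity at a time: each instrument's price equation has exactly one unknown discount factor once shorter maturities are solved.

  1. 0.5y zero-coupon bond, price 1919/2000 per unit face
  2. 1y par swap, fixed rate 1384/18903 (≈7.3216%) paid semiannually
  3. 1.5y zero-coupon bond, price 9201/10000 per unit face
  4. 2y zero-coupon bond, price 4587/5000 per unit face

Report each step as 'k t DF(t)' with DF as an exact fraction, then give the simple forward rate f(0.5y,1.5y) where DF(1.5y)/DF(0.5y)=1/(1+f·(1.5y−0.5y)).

1 1/2 1919/2000
2 1 2327/2500
3 3/2 9201/10000
4 2 4587/5000
f(0.5y,1.5y) = ((1919/2000)/(9201/10000) − 1)/(1) = 394/9201 ≈ 4.2821%

step 1 [0.5y] zero: DF = P = 1919/2000 ≈ 0.959500
step 2 [1y] swap r/2=692/18903: DF=(1 − 692/18903·(0.959500))/(1+692/18903) = 2327/2500 ≈ 0.930800
step 3 [1.5y] zero: DF = P = 9201/10000 ≈ 0.920100
step 4 [2y] zero: DF = P = 4587/5000 ≈ 0.917400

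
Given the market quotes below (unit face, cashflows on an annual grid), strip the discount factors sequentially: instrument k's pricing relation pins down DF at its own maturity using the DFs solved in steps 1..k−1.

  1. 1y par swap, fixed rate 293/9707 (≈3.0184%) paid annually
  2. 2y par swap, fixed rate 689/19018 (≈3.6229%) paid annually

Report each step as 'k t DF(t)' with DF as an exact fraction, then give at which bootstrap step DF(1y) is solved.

step 1 [1y] swap r/1=293/9707: DF=(1 − 293/9707·(0))/(1+293/9707) = 9707/10000 ≈ 0.970700
step 2 [2y] swap r/1=689/19018: DF=(1 − 689/19018·(0.970700))/(1+689/19018) = 9311/10000 ≈ 0.931100

1 1 9707/10000
2 2 9311/10000
DF(1y) is solved at step 1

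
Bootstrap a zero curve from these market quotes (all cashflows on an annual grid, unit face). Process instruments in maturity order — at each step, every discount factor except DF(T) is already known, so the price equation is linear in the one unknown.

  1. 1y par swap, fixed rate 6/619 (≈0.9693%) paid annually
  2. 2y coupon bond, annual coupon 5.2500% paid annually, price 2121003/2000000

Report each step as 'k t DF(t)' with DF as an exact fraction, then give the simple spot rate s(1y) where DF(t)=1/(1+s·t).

1 1 619/625
2 2 4791/5000
s(1y) = (1/(619/625) − 1)/(1) = 6/619 ≈ 0.9693%

step 1 [1y] swap r/1=6/619: DF=(1 − 6/619·(0))/(1+6/619) = 619/625 ≈ 0.990400
step 2 [2y] bond c/1=21/400: DF=(2121003/2000000 − 21/400·(0.990400))/(1+21/400) = 4791/5000 ≈ 0.958200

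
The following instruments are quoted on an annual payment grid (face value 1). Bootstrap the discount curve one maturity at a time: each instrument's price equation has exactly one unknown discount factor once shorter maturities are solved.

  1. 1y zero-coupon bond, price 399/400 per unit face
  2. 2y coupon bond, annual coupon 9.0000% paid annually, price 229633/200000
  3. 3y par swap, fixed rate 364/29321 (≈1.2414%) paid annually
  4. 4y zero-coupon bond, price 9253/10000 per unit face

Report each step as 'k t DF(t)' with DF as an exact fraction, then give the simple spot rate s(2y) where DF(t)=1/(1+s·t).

step 1 [1y] zero: DF = P = 399/400 ≈ 0.997500
step 2 [2y] bond c/1=9/100: DF=(229633/200000 − 9/100·(0.997500))/(1+9/100) = 971/1000 ≈ 0.971000
step 3 [3y] swap r/1=364/29321: DF=(1 − 364/29321·(0.997500+0.971000))/(1+364/29321) = 2409/2500 ≈ 0.963600
step 4 [4y] zero: DF = P = 9253/10000 ≈ 0.925300

1 1 399/400
2 2 971/1000
3 3 2409/2500
4 4 9253/10000
s(2y) = (1/(971/1000) − 1)/(2) = 29/1942 ≈ 1.4933%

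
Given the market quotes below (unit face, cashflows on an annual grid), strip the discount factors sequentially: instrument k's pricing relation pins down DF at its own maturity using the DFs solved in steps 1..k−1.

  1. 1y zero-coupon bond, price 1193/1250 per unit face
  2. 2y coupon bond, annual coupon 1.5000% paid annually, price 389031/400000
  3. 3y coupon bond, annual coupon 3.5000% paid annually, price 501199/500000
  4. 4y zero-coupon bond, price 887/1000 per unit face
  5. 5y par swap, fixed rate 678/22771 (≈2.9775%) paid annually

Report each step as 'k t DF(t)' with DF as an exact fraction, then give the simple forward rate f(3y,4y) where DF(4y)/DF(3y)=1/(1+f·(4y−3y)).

step 1 [1y] zero: DF = P = 1193/1250 ≈ 0.954400
step 2 [2y] bond c/1=3/200: DF=(389031/400000 − 3/200·(0.954400))/(1+3/200) = 9441/10000 ≈ 0.944100
step 3 [3y] bond c/1=7/200: DF=(501199/500000 − 7/200·(0.954400+0.944100))/(1+7/200) = 9043/10000 ≈ 0.904300
step 4 [4y] zero: DF = P = 887/1000 ≈ 0.887000
step 5 [5y] swap r/1=678/22771: DF=(1 − 678/22771·(0.954400+0.944100+0.904300+0.887000))/(1+678/22771) = 2161/2500 ≈ 0.864400

1 1 1193/1250
2 2 9441/10000
3 3 9043/10000
4 4 887/1000
5 5 2161/2500
f(3y,4y) = ((9043/10000)/(887/1000) − 1)/(1) = 173/8870 ≈ 1.9504%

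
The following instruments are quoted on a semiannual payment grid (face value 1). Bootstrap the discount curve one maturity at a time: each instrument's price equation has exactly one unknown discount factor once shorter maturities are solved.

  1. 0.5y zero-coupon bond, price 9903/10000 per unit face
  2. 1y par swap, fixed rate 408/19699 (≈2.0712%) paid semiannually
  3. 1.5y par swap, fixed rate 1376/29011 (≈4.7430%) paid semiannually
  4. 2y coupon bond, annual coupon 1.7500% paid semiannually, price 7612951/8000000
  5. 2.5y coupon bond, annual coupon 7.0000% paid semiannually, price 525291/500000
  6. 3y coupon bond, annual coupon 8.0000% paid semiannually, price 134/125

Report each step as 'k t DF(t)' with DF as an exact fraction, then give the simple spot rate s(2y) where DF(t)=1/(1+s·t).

1 1/2 9903/10000
2 1 2449/2500
3 3/2 582/625
4 2 4591/5000
5 5/2 8859/10000
6 3 4249/5000
s(2y) = (1/(4591/5000) − 1)/(2) = 409/9182 ≈ 4.4544%

step 1 [0.5y] zero: DF = P = 9903/10000 ≈ 0.990300
step 2 [1y] swap r/2=204/19699: DF=(1 − 204/19699·(0.990300))/(1+204/19699) = 2449/2500 ≈ 0.979600
step 3 [1.5y] swap r/2=688/29011: DF=(1 − 688/29011·(0.990300+0.979600))/(1+688/29011) = 582/625 ≈ 0.931200
step 4 [2y] bond c/2=7/800: DF=(7612951/8000000 − 7/800·(0.990300+0.979600+0.931200))/(1+7/800) = 4591/5000 ≈ 0.918200
step 5 [2.5y] bond c/2=7/200: DF=(525291/500000 − 7/200·(0.990300+0.979600+0.931200+0.918200))/(1+7/200) = 8859/10000 ≈ 0.885900
step 6 [3y] bond c/2=1/25: DF=(134/125 − 1/25·(0.990300+0.979600+0.931200+0.918200+0.885900))/(1+1/25) = 4249/5000 ≈ 0.849800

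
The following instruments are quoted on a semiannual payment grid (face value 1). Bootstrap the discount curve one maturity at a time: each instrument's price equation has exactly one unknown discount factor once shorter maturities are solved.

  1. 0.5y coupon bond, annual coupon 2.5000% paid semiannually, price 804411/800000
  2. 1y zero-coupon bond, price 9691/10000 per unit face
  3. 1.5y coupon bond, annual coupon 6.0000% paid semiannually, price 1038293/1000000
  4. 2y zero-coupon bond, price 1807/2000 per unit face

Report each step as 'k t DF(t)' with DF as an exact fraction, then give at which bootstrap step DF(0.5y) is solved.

step 1 [0.5y] bond c/2=1/80: DF=(804411/800000 − 1/80·(0))/(1+1/80) = 9931/10000 ≈ 0.993100
step 2 [1y] zero: DF = P = 9691/10000 ≈ 0.969100
step 3 [1.5y] bond c/2=3/100: DF=(1038293/1000000 − 3/100·(0.993100+0.969100))/(1+3/100) = 9509/10000 ≈ 0.950900
step 4 [2y] zero: DF = P = 1807/2000 ≈ 0.903500

1 1/2 9931/10000
2 1 9691/10000
3 3/2 9509/10000
4 2 1807/2000
DF(0.5y) is solved at step 1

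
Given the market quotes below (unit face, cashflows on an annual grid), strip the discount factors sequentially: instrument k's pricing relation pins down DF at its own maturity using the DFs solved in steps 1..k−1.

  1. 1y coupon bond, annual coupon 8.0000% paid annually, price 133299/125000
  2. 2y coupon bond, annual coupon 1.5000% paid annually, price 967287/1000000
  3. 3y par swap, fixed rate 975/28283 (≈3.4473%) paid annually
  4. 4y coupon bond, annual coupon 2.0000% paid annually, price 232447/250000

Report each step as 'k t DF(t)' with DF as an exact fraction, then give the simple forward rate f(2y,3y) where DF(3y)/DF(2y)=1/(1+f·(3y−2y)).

step 1 [1y] bond c/1=2/25: DF=(133299/125000 − 2/25·(0))/(1+2/25) = 4937/5000 ≈ 0.987400
step 2 [2y] bond c/1=3/200: DF=(967287/1000000 − 3/200·(0.987400))/(1+3/200) = 1173/1250 ≈ 0.938400
step 3 [3y] swap r/1=975/28283: DF=(1 − 975/28283·(0.987400+0.938400))/(1+975/28283) = 361/400 ≈ 0.902500
step 4 [4y] bond c/1=1/50: DF=(232447/250000 − 1/50·(0.987400+0.938400+0.902500))/(1+1/50) = 8561/10000 ≈ 0.856100

1 1 4937/5000
2 2 1173/1250
3 3 361/400
4 4 8561/10000
f(2y,3y) = ((1173/1250)/(361/400) − 1)/(1) = 359/9025 ≈ 3.9778%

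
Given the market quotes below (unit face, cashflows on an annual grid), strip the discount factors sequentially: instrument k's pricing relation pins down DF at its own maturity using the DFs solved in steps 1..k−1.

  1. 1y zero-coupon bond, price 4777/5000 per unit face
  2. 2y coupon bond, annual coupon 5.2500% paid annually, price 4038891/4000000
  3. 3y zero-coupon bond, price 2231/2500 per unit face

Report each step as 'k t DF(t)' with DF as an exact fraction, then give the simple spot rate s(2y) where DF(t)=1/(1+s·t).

1 1 4777/5000
2 2 9117/10000
3 3 2231/2500
s(2y) = (1/(9117/10000) − 1)/(2) = 883/18234 ≈ 4.8426%

step 1 [1y] zero: DF = P = 4777/5000 ≈ 0.955400
step 2 [2y] bond c/1=21/400: DF=(4038891/4000000 − 21/400·(0.955400))/(1+21/400) = 9117/10000 ≈ 0.911700
step 3 [3y] zero: DF = P = 2231/2500 ≈ 0.892400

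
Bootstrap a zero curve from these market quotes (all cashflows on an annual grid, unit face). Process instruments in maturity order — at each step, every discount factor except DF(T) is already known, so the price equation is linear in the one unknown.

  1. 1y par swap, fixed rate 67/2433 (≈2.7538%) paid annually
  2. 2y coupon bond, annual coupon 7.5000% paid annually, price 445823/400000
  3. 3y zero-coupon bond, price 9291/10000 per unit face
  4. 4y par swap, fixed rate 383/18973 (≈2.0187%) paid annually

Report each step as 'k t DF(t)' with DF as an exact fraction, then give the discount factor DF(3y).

step 1 [1y] swap r/1=67/2433: DF=(1 − 67/2433·(0))/(1+67/2433) = 2433/2500 ≈ 0.973200
step 2 [2y] bond c/1=3/40: DF=(445823/400000 − 3/40·(0.973200))/(1+3/40) = 9689/10000 ≈ 0.968900
step 3 [3y] zero: DF = P = 9291/10000 ≈ 0.929100
step 4 [4y] swap r/1=383/18973: DF=(1 − 383/18973·(0.973200+0.968900+0.929100))/(1+383/18973) = 4617/5000 ≈ 0.923400

1 1 2433/2500
2 2 9689/10000
3 3 9291/10000
4 4 4617/5000
DF(3y) = 9291/10000 ≈ 0.929100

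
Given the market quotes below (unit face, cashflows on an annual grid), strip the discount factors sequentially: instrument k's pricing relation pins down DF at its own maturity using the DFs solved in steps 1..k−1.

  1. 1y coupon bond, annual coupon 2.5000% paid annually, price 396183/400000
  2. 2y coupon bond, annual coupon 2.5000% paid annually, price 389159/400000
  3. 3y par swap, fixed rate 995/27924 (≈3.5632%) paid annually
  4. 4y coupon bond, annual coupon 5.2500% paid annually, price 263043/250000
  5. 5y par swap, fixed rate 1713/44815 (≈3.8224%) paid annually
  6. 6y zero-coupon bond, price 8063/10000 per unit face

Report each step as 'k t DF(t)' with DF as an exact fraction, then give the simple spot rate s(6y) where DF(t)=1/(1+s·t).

1 1 9663/10000
2 2 1157/1250
3 3 1801/2000
4 4 2151/2500
5 5 8287/10000
6 6 8063/10000
s(6y) = (1/(8063/10000) − 1)/(6) = 1937/48378 ≈ 4.0039%

step 1 [1y] bond c/1=1/40: DF=(396183/400000 − 1/40·(0))/(1+1/40) = 9663/10000 ≈ 0.966300
step 2 [2y] bond c/1=1/40: DF=(389159/400000 − 1/40·(0.966300))/(1+1/40) = 1157/1250 ≈ 0.925600
step 3 [3y] swap r/1=995/27924: DF=(1 − 995/27924·(0.966300+0.925600))/(1+995/27924) = 1801/2000 ≈ 0.900500
step 4 [4y] bond c/1=21/400: DF=(263043/250000 − 21/400·(0.966300+0.925600+0.900500))/(1+21/400) = 2151/2500 ≈ 0.860400
step 5 [5y] swap r/1=1713/44815: DF=(1 − 1713/44815·(0.966300+0.925600+0.900500+0.860400))/(1+1713/44815) = 8287/10000 ≈ 0.828700
step 6 [6y] zero: DF = P = 8063/10000 ≈ 0.806300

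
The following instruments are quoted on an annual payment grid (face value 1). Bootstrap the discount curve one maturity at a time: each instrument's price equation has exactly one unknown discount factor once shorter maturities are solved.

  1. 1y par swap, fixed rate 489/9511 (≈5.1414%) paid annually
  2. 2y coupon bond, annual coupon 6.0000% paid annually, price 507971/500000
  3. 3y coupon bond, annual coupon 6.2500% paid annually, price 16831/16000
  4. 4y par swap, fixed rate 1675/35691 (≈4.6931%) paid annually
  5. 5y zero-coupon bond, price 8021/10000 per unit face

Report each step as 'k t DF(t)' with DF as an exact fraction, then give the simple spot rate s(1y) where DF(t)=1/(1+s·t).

1 1 9511/10000
2 2 4523/5000
3 3 8809/10000
4 4 333/400
5 5 8021/10000
s(1y) = (1/(9511/10000) − 1)/(1) = 489/9511 ≈ 5.1414%

step 1 [1y] swap r/1=489/9511: DF=(1 − 489/9511·(0))/(1+489/9511) = 9511/10000 ≈ 0.951100
step 2 [2y] bond c/1=3/50: DF=(507971/500000 − 3/50·(0.951100))/(1+3/50) = 4523/5000 ≈ 0.904600
step 3 [3y] bond c/1=1/16: DF=(16831/16000 − 1/16·(0.951100+0.904600))/(1+1/16) = 8809/10000 ≈ 0.880900
step 4 [4y] swap r/1=1675/35691: DF=(1 − 1675/35691·(0.951100+0.904600+0.880900))/(1+1675/35691) = 333/400 ≈ 0.832500
step 5 [5y] zero: DF = P = 8021/10000 ≈ 0.802100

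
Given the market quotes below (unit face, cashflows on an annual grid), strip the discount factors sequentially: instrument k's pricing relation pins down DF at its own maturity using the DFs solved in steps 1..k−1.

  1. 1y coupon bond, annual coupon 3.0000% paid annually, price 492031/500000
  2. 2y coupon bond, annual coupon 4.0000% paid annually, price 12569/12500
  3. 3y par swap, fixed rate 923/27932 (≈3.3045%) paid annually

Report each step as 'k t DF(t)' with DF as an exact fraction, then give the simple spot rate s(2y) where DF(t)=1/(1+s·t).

step 1 [1y] bond c/1=3/100: DF=(492031/500000 − 3/100·(0))/(1+3/100) = 4777/5000 ≈ 0.955400
step 2 [2y] bond c/1=1/25: DF=(12569/12500 − 1/25·(0.955400))/(1+1/25) = 9301/10000 ≈ 0.930100
step 3 [3y] swap r/1=923/27932: DF=(1 − 923/27932·(0.955400+0.930100))/(1+923/27932) = 9077/10000 ≈ 0.907700

1 1 4777/5000
2 2 9301/10000
3 3 9077/10000
s(2y) = (1/(9301/10000) − 1)/(2) = 699/18602 ≈ 3.7577%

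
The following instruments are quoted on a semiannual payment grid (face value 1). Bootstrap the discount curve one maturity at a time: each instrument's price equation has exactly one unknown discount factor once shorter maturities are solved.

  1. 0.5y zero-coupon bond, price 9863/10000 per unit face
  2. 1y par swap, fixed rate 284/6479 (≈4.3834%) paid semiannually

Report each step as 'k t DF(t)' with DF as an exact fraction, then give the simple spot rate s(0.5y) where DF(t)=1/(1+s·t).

step 1 [0.5y] zero: DF = P = 9863/10000 ≈ 0.986300
step 2 [1y] swap r/2=142/6479: DF=(1 − 142/6479·(0.986300))/(1+142/6479) = 4787/5000 ≈ 0.957400

1 1/2 9863/10000
2 1 4787/5000
s(0.5y) = (1/(9863/10000) − 1)/(1/2) = 274/9863 ≈ 2.7781%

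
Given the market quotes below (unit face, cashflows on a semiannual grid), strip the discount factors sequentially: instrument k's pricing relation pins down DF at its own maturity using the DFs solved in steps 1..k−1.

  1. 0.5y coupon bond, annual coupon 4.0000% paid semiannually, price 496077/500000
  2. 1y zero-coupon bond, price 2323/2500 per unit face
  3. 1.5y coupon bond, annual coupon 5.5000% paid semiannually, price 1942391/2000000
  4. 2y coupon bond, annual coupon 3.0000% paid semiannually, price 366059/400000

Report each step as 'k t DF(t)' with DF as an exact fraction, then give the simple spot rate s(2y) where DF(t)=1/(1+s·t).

step 1 [0.5y] bond c/2=1/50: DF=(496077/500000 − 1/50·(0))/(1+1/50) = 9727/10000 ≈ 0.972700
step 2 [1y] zero: DF = P = 2323/2500 ≈ 0.929200
step 3 [1.5y] bond c/2=11/400: DF=(1942391/2000000 − 11/400·(0.972700+0.929200))/(1+11/400) = 8943/10000 ≈ 0.894300
step 4 [2y] bond c/2=3/200: DF=(366059/400000 − 3/200·(0.972700+0.929200+0.894300))/(1+3/200) = 8603/10000 ≈ 0.860300

1 1/2 9727/10000
2 1 2323/2500
3 3/2 8943/10000
4 2 8603/10000
s(2y) = (1/(8603/10000) − 1)/(2) = 1397/17206 ≈ 8.1193%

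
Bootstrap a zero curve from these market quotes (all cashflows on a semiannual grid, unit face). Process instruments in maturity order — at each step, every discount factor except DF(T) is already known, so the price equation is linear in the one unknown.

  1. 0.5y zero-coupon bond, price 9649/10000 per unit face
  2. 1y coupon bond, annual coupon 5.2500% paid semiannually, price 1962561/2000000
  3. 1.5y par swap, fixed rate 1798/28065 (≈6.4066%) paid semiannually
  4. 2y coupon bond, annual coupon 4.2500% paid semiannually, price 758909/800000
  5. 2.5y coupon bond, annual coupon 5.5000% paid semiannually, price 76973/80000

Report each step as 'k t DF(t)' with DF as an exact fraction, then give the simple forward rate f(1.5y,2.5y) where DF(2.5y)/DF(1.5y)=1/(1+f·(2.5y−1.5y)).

step 1 [0.5y] zero: DF = P = 9649/10000 ≈ 0.964900
step 2 [1y] bond c/2=21/800: DF=(1962561/2000000 − 21/800·(0.964900))/(1+21/800) = 1863/2000 ≈ 0.931500
step 3 [1.5y] swap r/2=899/28065: DF=(1 − 899/28065·(0.964900+0.931500))/(1+899/28065) = 9101/10000 ≈ 0.910100
step 4 [2y] bond c/2=17/800: DF=(758909/800000 − 17/800·(0.964900+0.931500+0.910100))/(1+17/800) = 1741/2000 ≈ 0.870500
step 5 [2.5y] bond c/2=11/400: DF=(76973/80000 − 11/400·(0.964900+0.931500+0.910100+0.870500))/(1+11/400) = 419/500 ≈ 0.838000

1 1/2 9649/10000
2 1 1863/2000
3 3/2 9101/10000
4 2 1741/2000
5 5/2 419/500
f(1.5y,2.5y) = ((9101/10000)/(419/500) − 1)/(1) = 721/8380 ≈ 8.6038%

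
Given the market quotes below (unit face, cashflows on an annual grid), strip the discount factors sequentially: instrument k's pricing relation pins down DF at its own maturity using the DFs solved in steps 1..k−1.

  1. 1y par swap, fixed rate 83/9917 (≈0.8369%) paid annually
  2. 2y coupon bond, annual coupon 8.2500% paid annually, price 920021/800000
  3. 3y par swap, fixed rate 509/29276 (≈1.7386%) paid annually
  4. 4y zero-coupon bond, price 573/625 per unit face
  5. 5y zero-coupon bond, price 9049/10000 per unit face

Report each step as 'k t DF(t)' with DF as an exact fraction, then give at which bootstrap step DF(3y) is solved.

step 1 [1y] swap r/1=83/9917: DF=(1 − 83/9917·(0))/(1+83/9917) = 9917/10000 ≈ 0.991700
step 2 [2y] bond c/1=33/400: DF=(920021/800000 − 33/400·(0.991700))/(1+33/400) = 2467/2500 ≈ 0.986800
step 3 [3y] swap r/1=509/29276: DF=(1 − 509/29276·(0.991700+0.986800))/(1+509/29276) = 9491/10000 ≈ 0.949100
step 4 [4y] zero: DF = P = 573/625 ≈ 0.916800
step 5 [5y] zero: DF = P = 9049/10000 ≈ 0.904900

1 1 9917/10000
2 2 2467/2500
3 3 9491/10000
4 4 573/625
5 5 9049/10000
DF(3y) is solved at step 3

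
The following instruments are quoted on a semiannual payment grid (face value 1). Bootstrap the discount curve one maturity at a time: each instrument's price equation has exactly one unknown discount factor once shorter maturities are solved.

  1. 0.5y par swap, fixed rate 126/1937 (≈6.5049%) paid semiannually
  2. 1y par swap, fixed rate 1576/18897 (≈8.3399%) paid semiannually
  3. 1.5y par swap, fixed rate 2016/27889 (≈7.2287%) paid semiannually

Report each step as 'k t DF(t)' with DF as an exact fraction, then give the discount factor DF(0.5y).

1 1/2 1937/2000
2 1 2303/2500
3 3/2 562/625
DF(0.5y) = 1937/2000 ≈ 0.968500

step 1 [0.5y] swap r/2=63/1937: DF=(1 − 63/1937·(0))/(1+63/1937) = 1937/2000 ≈ 0.968500
step 2 [1y] swap r/2=788/18897: DF=(1 − 788/18897·(0.968500))/(1+788/18897) = 2303/2500 ≈ 0.921200
step 3 [1.5y] swap r/2=1008/27889: DF=(1 − 1008/27889·(0.968500+0.921200))/(1+1008/27889) = 562/625 ≈ 0.899200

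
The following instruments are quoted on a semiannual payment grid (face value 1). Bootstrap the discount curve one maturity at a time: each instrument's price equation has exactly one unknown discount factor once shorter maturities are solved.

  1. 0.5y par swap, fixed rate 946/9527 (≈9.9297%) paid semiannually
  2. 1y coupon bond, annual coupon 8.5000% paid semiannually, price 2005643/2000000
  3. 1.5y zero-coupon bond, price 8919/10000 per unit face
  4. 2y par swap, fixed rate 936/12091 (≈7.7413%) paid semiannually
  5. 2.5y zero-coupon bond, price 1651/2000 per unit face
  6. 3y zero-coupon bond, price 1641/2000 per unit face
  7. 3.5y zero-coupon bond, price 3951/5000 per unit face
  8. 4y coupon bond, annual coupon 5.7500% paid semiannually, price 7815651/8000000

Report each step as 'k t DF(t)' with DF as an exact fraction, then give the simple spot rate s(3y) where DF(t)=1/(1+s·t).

1 1/2 9527/10000
2 1 9231/10000
3 3/2 8919/10000
4 2 2149/2500
5 5/2 1651/2000
6 3 1641/2000
7 7/2 3951/5000
8 4 3901/5000
s(3y) = (1/(1641/2000) − 1)/(3) = 359/4923 ≈ 7.2923%

step 1 [0.5y] swap r/2=473/9527: DF=(1 − 473/9527·(0))/(1+473/9527) = 9527/10000 ≈ 0.952700
step 2 [1y] bond c/2=17/400: DF=(2005643/2000000 − 17/400·(0.952700))/(1+17/400) = 9231/10000 ≈ 0.923100
step 3 [1.5y] zero: DF = P = 8919/10000 ≈ 0.891900
step 4 [2y] swap r/2=468/12091: DF=(1 − 468/12091·(0.952700+0.923100+0.891900))/(1+468/12091) = 2149/2500 ≈ 0.859600
step 5 [2.5y] zero: DF = P = 1651/2000 ≈ 0.825500
step 6 [3y] zero: DF = P = 1641/2000 ≈ 0.820500
step 7 [3.5y] zero: DF = P = 3951/5000 ≈ 0.790200
step 8 [4y] bond c/2=23/800: DF=(7815651/8000000 − 23/800·(0.952700+0.923100+0.891900+0.859600+0.825500+0.820500+0.790200))/(1+23/800) = 3901/5000 ≈ 0.780200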